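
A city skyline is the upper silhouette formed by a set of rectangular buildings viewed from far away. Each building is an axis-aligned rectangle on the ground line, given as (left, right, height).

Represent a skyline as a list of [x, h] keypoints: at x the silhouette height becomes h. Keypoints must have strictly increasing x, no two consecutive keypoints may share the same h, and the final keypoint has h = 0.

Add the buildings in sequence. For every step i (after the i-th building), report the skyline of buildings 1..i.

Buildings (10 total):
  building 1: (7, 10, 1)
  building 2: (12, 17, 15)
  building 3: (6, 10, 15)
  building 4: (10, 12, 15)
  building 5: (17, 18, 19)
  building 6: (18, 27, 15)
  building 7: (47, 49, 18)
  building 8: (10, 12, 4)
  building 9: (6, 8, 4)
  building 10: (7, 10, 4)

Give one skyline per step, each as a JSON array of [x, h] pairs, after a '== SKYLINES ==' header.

== SKYLINES ==
[[7,1],[10,0]]
[[7,1],[10,0],[12,15],[17,0]]
[[6,15],[10,0],[12,15],[17,0]]
[[6,15],[17,0]]
[[6,15],[17,19],[18,0]]
[[6,15],[17,19],[18,15],[27,0]]
[[6,15],[17,19],[18,15],[27,0],[47,18],[49,0]]
[[6,15],[17,19],[18,15],[27,0],[47,18],[49,0]]
[[6,15],[17,19],[18,15],[27,0],[47,18],[49,0]]
[[6,15],[17,19],[18,15],[27,0],[47,18],[49,0]]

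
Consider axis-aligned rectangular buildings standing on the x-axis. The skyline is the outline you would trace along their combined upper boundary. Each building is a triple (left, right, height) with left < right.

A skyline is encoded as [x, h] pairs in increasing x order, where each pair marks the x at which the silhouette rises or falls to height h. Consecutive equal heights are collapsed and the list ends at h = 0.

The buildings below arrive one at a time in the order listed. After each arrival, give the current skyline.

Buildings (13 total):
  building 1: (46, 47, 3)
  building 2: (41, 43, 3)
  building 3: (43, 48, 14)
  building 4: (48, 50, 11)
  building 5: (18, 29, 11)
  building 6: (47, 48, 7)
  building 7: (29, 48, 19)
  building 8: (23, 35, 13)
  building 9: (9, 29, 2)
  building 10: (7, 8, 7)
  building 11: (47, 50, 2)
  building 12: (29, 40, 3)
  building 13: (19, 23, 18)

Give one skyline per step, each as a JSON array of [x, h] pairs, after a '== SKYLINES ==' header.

== SKYLINES ==
[[46,3],[47,0]]
[[41,3],[43,0],[46,3],[47,0]]
[[41,3],[43,14],[48,0]]
[[41,3],[43,14],[48,11],[50,0]]
[[18,11],[29,0],[41,3],[43,14],[48,11],[50,0]]
[[18,11],[29,0],[41,3],[43,14],[48,11],[50,0]]
[[18,11],[29,19],[48,11],[50,0]]
[[18,11],[23,13],[29,19],[48,11],[50,0]]
[[9,2],[18,11],[23,13],[29,19],[48,11],[50,0]]
[[7,7],[8,0],[9,2],[18,11],[23,13],[29,19],[48,11],[50,0]]
[[7,7],[8,0],[9,2],[18,11],[23,13],[29,19],[48,11],[50,0]]
[[7,7],[8,0],[9,2],[18,11],[23,13],[29,19],[48,11],[50,0]]
[[7,7],[8,0],[9,2],[18,11],[19,18],[23,13],[29,19],[48,11],[50,0]]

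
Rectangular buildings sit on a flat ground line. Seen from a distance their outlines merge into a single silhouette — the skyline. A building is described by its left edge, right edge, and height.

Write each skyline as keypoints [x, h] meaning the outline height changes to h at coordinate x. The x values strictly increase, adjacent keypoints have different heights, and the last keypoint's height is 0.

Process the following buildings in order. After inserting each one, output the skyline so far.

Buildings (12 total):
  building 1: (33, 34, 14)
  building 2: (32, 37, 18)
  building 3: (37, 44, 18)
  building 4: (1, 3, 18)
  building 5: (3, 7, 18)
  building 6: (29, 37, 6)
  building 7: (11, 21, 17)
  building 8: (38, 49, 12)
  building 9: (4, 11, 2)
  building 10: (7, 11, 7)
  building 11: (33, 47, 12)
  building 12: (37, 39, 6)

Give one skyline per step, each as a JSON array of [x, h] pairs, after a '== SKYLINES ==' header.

== SKYLINES ==
[[33,14],[34,0]]
[[32,18],[37,0]]
[[32,18],[44,0]]
[[1,18],[3,0],[32,18],[44,0]]
[[1,18],[7,0],[32,18],[44,0]]
[[1,18],[7,0],[29,6],[32,18],[44,0]]
[[1,18],[7,0],[11,17],[21,0],[29,6],[32,18],[44,0]]
[[1,18],[7,0],[11,17],[21,0],[29,6],[32,18],[44,12],[49,0]]
[[1,18],[7,2],[11,17],[21,0],[29,6],[32,18],[44,12],[49,0]]
[[1,18],[7,7],[11,17],[21,0],[29,6],[32,18],[44,12],[49,0]]
[[1,18],[7,7],[11,17],[21,0],[29,6],[32,18],[44,12],[49,0]]
[[1,18],[7,7],[11,17],[21,0],[29,6],[32,18],[44,12],[49,0]]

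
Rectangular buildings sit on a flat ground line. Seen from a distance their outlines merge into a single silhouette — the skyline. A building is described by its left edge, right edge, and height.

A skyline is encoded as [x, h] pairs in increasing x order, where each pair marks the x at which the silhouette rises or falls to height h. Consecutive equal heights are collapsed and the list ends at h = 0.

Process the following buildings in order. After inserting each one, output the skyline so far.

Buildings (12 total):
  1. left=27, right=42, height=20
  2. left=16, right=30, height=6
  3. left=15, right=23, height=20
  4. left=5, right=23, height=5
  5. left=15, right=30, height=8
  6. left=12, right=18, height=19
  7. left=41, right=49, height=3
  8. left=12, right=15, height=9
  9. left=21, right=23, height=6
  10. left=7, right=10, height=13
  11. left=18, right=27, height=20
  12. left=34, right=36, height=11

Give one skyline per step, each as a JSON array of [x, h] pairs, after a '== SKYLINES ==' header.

== SKYLINES ==
[[27,20],[42,0]]
[[16,6],[27,20],[42,0]]
[[15,20],[23,6],[27,20],[42,0]]
[[5,5],[15,20],[23,6],[27,20],[42,0]]
[[5,5],[15,20],[23,8],[27,20],[42,0]]
[[5,5],[12,19],[15,20],[23,8],[27,20],[42,0]]
[[5,5],[12,19],[15,20],[23,8],[27,20],[42,3],[49,0]]
[[5,5],[12,19],[15,20],[23,8],[27,20],[42,3],[49,0]]
[[5,5],[12,19],[15,20],[23,8],[27,20],[42,3],[49,0]]
[[5,5],[7,13],[10,5],[12,19],[15,20],[23,8],[27,20],[42,3],[49,0]]
[[5,5],[7,13],[10,5],[12,19],[15,20],[42,3],[49,0]]
[[5,5],[7,13],[10,5],[12,19],[15,20],[42,3],[49,0]]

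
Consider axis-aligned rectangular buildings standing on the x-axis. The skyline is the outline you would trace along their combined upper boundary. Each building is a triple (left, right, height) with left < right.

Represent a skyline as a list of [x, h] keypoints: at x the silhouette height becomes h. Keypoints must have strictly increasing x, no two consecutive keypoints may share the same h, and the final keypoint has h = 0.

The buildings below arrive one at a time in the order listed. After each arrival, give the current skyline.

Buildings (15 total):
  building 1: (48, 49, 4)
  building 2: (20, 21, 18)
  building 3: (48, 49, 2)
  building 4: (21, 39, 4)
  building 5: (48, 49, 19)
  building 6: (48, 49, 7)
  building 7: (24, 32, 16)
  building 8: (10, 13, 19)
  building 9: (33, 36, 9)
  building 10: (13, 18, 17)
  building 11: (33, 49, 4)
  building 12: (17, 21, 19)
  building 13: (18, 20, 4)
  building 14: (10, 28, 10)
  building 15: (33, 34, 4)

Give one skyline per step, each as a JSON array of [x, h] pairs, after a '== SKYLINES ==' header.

== SKYLINES ==
[[48,4],[49,0]]
[[20,18],[21,0],[48,4],[49,0]]
[[20,18],[21,0],[48,4],[49,0]]
[[20,18],[21,4],[39,0],[48,4],[49,0]]
[[20,18],[21,4],[39,0],[48,19],[49,0]]
[[20,18],[21,4],[39,0],[48,19],[49,0]]
[[20,18],[21,4],[24,16],[32,4],[39,0],[48,19],[49,0]]
[[10,19],[13,0],[20,18],[21,4],[24,16],[32,4],[39,0],[48,19],[49,0]]
[[10,19],[13,0],[20,18],[21,4],[24,16],[32,4],[33,9],[36,4],[39,0],[48,19],[49,0]]
[[10,19],[13,17],[18,0],[20,18],[21,4],[24,16],[32,4],[33,9],[36,4],[39,0],[48,19],[49,0]]
[[10,19],[13,17],[18,0],[20,18],[21,4],[24,16],[32,4],[33,9],[36,4],[48,19],[49,0]]
[[10,19],[13,17],[17,19],[21,4],[24,16],[32,4],[33,9],[36,4],[48,19],[49,0]]
[[10,19],[13,17],[17,19],[21,4],[24,16],[32,4],[33,9],[36,4],[48,19],[49,0]]
[[10,19],[13,17],[17,19],[21,10],[24,16],[32,4],[33,9],[36,4],[48,19],[49,0]]
[[10,19],[13,17],[17,19],[21,10],[24,16],[32,4],[33,9],[36,4],[48,19],[49,0]]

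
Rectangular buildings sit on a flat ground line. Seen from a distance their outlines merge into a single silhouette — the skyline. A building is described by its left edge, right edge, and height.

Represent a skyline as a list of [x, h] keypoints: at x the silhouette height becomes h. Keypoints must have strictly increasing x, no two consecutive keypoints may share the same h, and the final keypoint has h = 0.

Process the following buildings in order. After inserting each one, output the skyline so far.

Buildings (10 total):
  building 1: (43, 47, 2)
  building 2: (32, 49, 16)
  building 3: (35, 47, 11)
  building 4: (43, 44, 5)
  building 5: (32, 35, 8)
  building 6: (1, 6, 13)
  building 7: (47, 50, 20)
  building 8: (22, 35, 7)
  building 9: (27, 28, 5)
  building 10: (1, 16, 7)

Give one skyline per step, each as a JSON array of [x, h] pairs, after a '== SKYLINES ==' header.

== SKYLINES ==
[[43,2],[47,0]]
[[32,16],[49,0]]
[[32,16],[49,0]]
[[32,16],[49,0]]
[[32,16],[49,0]]
[[1,13],[6,0],[32,16],[49,0]]
[[1,13],[6,0],[32,16],[47,20],[50,0]]
[[1,13],[6,0],[22,7],[32,16],[47,20],[50,0]]
[[1,13],[6,0],[22,7],[32,16],[47,20],[50,0]]
[[1,13],[6,7],[16,0],[22,7],[32,16],[47,20],[50,0]]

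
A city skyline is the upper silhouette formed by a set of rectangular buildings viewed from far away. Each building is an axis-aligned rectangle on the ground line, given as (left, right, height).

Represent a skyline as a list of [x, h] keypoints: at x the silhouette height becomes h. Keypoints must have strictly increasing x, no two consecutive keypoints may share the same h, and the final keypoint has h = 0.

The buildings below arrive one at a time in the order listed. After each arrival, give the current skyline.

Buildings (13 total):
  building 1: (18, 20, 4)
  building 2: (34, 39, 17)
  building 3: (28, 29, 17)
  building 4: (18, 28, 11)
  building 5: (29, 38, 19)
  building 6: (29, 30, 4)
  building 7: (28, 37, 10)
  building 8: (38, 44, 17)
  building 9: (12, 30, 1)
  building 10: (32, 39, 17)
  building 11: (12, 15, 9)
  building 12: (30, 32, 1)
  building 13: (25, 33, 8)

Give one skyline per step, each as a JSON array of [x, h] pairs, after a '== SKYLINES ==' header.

== SKYLINES ==
[[18,4],[20,0]]
[[18,4],[20,0],[34,17],[39,0]]
[[18,4],[20,0],[28,17],[29,0],[34,17],[39,0]]
[[18,11],[28,17],[29,0],[34,17],[39,0]]
[[18,11],[28,17],[29,19],[38,17],[39,0]]
[[18,11],[28,17],[29,19],[38,17],[39,0]]
[[18,11],[28,17],[29,19],[38,17],[39,0]]
[[18,11],[28,17],[29,19],[38,17],[44,0]]
[[12,1],[18,11],[28,17],[29,19],[38,17],[44,0]]
[[12,1],[18,11],[28,17],[29,19],[38,17],[44,0]]
[[12,9],[15,1],[18,11],[28,17],[29,19],[38,17],[44,0]]
[[12,9],[15,1],[18,11],[28,17],[29,19],[38,17],[44,0]]
[[12,9],[15,1],[18,11],[28,17],[29,19],[38,17],[44,0]]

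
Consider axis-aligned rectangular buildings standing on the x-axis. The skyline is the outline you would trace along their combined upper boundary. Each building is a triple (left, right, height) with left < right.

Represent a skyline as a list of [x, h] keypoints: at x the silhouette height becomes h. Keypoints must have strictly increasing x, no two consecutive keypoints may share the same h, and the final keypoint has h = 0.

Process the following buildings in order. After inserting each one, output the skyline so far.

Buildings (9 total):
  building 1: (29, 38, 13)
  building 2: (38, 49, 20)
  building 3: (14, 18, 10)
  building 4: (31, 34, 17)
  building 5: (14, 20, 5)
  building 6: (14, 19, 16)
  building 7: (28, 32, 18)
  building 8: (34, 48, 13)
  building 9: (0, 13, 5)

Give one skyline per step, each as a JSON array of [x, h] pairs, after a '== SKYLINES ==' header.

== SKYLINES ==
[[29,13],[38,0]]
[[29,13],[38,20],[49,0]]
[[14,10],[18,0],[29,13],[38,20],[49,0]]
[[14,10],[18,0],[29,13],[31,17],[34,13],[38,20],[49,0]]
[[14,10],[18,5],[20,0],[29,13],[31,17],[34,13],[38,20],[49,0]]
[[14,16],[19,5],[20,0],[29,13],[31,17],[34,13],[38,20],[49,0]]
[[14,16],[19,5],[20,0],[28,18],[32,17],[34,13],[38,20],[49,0]]
[[14,16],[19,5],[20,0],[28,18],[32,17],[34,13],[38,20],[49,0]]
[[0,5],[13,0],[14,16],[19,5],[20,0],[28,18],[32,17],[34,13],[38,20],[49,0]]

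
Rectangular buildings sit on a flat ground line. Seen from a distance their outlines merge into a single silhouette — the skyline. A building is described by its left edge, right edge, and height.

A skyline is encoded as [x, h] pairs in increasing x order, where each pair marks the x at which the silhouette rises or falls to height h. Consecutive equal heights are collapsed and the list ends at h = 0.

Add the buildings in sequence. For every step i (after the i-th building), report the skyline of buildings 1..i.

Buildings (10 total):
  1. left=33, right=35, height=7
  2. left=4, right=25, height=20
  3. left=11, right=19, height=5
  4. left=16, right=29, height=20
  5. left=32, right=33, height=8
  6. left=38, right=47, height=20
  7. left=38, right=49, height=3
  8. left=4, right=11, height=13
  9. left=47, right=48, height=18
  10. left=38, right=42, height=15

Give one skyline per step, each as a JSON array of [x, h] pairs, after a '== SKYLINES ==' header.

== SKYLINES ==
[[33,7],[35,0]]
[[4,20],[25,0],[33,7],[35,0]]
[[4,20],[25,0],[33,7],[35,0]]
[[4,20],[29,0],[33,7],[35,0]]
[[4,20],[29,0],[32,8],[33,7],[35,0]]
[[4,20],[29,0],[32,8],[33,7],[35,0],[38,20],[47,0]]
[[4,20],[29,0],[32,8],[33,7],[35,0],[38,20],[47,3],[49,0]]
[[4,20],[29,0],[32,8],[33,7],[35,0],[38,20],[47,3],[49,0]]
[[4,20],[29,0],[32,8],[33,7],[35,0],[38,20],[47,18],[48,3],[49,0]]
[[4,20],[29,0],[32,8],[33,7],[35,0],[38,20],[47,18],[48,3],[49,0]]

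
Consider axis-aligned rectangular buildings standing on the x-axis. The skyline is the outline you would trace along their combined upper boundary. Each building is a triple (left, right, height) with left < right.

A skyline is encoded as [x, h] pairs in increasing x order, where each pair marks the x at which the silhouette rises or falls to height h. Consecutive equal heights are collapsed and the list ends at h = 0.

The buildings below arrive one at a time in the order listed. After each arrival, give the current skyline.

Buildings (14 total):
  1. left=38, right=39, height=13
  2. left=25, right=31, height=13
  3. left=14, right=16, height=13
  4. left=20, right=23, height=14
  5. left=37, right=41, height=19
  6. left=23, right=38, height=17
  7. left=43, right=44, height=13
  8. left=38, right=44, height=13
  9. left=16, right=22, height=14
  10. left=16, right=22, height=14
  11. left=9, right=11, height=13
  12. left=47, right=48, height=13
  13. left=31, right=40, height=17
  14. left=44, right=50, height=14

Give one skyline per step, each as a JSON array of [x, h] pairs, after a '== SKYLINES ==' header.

== SKYLINES ==
[[38,13],[39,0]]
[[25,13],[31,0],[38,13],[39,0]]
[[14,13],[16,0],[25,13],[31,0],[38,13],[39,0]]
[[14,13],[16,0],[20,14],[23,0],[25,13],[31,0],[38,13],[39,0]]
[[14,13],[16,0],[20,14],[23,0],[25,13],[31,0],[37,19],[41,0]]
[[14,13],[16,0],[20,14],[23,17],[37,19],[41,0]]
[[14,13],[16,0],[20,14],[23,17],[37,19],[41,0],[43,13],[44,0]]
[[14,13],[16,0],[20,14],[23,17],[37,19],[41,13],[44,0]]
[[14,13],[16,14],[23,17],[37,19],[41,13],[44,0]]
[[14,13],[16,14],[23,17],[37,19],[41,13],[44,0]]
[[9,13],[11,0],[14,13],[16,14],[23,17],[37,19],[41,13],[44,0]]
[[9,13],[11,0],[14,13],[16,14],[23,17],[37,19],[41,13],[44,0],[47,13],[48,0]]
[[9,13],[11,0],[14,13],[16,14],[23,17],[37,19],[41,13],[44,0],[47,13],[48,0]]
[[9,13],[11,0],[14,13],[16,14],[23,17],[37,19],[41,13],[44,14],[50,0]]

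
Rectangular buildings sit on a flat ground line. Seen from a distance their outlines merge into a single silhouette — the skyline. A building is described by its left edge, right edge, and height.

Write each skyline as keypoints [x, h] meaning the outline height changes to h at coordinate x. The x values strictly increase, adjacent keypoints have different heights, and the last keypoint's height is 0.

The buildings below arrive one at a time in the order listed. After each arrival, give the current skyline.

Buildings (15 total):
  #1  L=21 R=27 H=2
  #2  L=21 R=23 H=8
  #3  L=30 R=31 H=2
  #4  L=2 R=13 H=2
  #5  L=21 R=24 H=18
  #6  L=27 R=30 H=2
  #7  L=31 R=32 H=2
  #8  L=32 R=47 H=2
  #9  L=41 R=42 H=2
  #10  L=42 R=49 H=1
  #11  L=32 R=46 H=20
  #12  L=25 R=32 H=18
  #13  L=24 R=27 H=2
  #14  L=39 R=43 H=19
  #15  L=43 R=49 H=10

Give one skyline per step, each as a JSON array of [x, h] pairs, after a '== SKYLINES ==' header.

== SKYLINES ==
[[21,2],[27,0]]
[[21,8],[23,2],[27,0]]
[[21,8],[23,2],[27,0],[30,2],[31,0]]
[[2,2],[13,0],[21,8],[23,2],[27,0],[30,2],[31,0]]
[[2,2],[13,0],[21,18],[24,2],[27,0],[30,2],[31,0]]
[[2,2],[13,0],[21,18],[24,2],[31,0]]
[[2,2],[13,0],[21,18],[24,2],[32,0]]
[[2,2],[13,0],[21,18],[24,2],[47,0]]
[[2,2],[13,0],[21,18],[24,2],[47,0]]
[[2,2],[13,0],[21,18],[24,2],[47,1],[49,0]]
[[2,2],[13,0],[21,18],[24,2],[32,20],[46,2],[47,1],[49,0]]
[[2,2],[13,0],[21,18],[24,2],[25,18],[32,20],[46,2],[47,1],[49,0]]
[[2,2],[13,0],[21,18],[24,2],[25,18],[32,20],[46,2],[47,1],[49,0]]
[[2,2],[13,0],[21,18],[24,2],[25,18],[32,20],[46,2],[47,1],[49,0]]
[[2,2],[13,0],[21,18],[24,2],[25,18],[32,20],[46,10],[49,0]]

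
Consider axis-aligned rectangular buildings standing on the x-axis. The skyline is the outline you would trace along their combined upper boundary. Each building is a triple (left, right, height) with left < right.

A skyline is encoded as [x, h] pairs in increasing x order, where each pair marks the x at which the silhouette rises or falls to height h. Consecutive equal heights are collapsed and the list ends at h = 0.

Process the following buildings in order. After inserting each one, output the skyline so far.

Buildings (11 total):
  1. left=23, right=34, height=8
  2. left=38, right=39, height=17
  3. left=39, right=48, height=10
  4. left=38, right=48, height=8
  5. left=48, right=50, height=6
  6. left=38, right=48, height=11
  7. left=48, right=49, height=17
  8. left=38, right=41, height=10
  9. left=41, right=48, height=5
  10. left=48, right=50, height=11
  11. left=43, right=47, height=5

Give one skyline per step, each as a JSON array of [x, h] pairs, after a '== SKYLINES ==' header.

== SKYLINES ==
[[23,8],[34,0]]
[[23,8],[34,0],[38,17],[39,0]]
[[23,8],[34,0],[38,17],[39,10],[48,0]]
[[23,8],[34,0],[38,17],[39,10],[48,0]]
[[23,8],[34,0],[38,17],[39,10],[48,6],[50,0]]
[[23,8],[34,0],[38,17],[39,11],[48,6],[50,0]]
[[23,8],[34,0],[38,17],[39,11],[48,17],[49,6],[50,0]]
[[23,8],[34,0],[38,17],[39,11],[48,17],[49,6],[50,0]]
[[23,8],[34,0],[38,17],[39,11],[48,17],[49,6],[50,0]]
[[23,8],[34,0],[38,17],[39,11],[48,17],[49,11],[50,0]]
[[23,8],[34,0],[38,17],[39,11],[48,17],[49,11],[50,0]]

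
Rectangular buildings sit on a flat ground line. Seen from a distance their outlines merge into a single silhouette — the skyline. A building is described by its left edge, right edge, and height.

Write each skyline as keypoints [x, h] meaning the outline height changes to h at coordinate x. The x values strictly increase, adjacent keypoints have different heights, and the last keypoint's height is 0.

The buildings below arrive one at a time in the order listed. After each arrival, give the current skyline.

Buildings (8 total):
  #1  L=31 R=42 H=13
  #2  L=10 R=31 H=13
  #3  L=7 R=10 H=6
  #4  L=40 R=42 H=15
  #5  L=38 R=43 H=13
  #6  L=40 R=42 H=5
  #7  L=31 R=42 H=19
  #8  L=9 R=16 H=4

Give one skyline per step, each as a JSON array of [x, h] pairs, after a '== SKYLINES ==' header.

== SKYLINES ==
[[31,13],[42,0]]
[[10,13],[42,0]]
[[7,6],[10,13],[42,0]]
[[7,6],[10,13],[40,15],[42,0]]
[[7,6],[10,13],[40,15],[42,13],[43,0]]
[[7,6],[10,13],[40,15],[42,13],[43,0]]
[[7,6],[10,13],[31,19],[42,13],[43,0]]
[[7,6],[10,13],[31,19],[42,13],[43,0]]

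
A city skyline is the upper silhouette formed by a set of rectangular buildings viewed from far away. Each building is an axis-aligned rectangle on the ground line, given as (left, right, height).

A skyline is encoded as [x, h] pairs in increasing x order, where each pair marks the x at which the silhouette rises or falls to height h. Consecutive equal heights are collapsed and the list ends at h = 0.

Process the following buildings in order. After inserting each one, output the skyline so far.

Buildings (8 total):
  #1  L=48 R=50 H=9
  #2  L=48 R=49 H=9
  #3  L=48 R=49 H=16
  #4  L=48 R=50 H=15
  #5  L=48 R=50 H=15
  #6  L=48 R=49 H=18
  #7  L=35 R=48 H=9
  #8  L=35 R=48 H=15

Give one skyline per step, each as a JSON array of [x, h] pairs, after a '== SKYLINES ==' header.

== SKYLINES ==
[[48,9],[50,0]]
[[48,9],[50,0]]
[[48,16],[49,9],[50,0]]
[[48,16],[49,15],[50,0]]
[[48,16],[49,15],[50,0]]
[[48,18],[49,15],[50,0]]
[[35,9],[48,18],[49,15],[50,0]]
[[35,15],[48,18],[49,15],[50,0]]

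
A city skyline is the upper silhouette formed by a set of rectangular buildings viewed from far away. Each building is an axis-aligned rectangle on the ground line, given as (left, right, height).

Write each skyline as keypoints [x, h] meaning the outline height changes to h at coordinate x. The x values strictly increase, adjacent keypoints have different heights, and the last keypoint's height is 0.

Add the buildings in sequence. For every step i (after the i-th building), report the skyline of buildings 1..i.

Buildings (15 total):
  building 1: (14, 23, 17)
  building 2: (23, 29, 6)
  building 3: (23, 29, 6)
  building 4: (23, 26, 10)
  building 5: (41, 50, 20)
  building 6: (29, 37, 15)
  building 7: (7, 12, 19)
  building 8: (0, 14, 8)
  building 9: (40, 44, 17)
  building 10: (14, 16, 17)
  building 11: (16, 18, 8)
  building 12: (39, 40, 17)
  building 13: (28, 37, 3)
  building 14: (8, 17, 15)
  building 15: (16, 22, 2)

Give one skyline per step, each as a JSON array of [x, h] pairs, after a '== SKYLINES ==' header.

== SKYLINES ==
[[14,17],[23,0]]
[[14,17],[23,6],[29,0]]
[[14,17],[23,6],[29,0]]
[[14,17],[23,10],[26,6],[29,0]]
[[14,17],[23,10],[26,6],[29,0],[41,20],[50,0]]
[[14,17],[23,10],[26,6],[29,15],[37,0],[41,20],[50,0]]
[[7,19],[12,0],[14,17],[23,10],[26,6],[29,15],[37,0],[41,20],[50,0]]
[[0,8],[7,19],[12,8],[14,17],[23,10],[26,6],[29,15],[37,0],[41,20],[50,0]]
[[0,8],[7,19],[12,8],[14,17],[23,10],[26,6],[29,15],[37,0],[40,17],[41,20],[50,0]]
[[0,8],[7,19],[12,8],[14,17],[23,10],[26,6],[29,15],[37,0],[40,17],[41,20],[50,0]]
[[0,8],[7,19],[12,8],[14,17],[23,10],[26,6],[29,15],[37,0],[40,17],[41,20],[50,0]]
[[0,8],[7,19],[12,8],[14,17],[23,10],[26,6],[29,15],[37,0],[39,17],[41,20],[50,0]]
[[0,8],[7,19],[12,8],[14,17],[23,10],[26,6],[29,15],[37,0],[39,17],[41,20],[50,0]]
[[0,8],[7,19],[12,15],[14,17],[23,10],[26,6],[29,15],[37,0],[39,17],[41,20],[50,0]]
[[0,8],[7,19],[12,15],[14,17],[23,10],[26,6],[29,15],[37,0],[39,17],[41,20],[50,0]]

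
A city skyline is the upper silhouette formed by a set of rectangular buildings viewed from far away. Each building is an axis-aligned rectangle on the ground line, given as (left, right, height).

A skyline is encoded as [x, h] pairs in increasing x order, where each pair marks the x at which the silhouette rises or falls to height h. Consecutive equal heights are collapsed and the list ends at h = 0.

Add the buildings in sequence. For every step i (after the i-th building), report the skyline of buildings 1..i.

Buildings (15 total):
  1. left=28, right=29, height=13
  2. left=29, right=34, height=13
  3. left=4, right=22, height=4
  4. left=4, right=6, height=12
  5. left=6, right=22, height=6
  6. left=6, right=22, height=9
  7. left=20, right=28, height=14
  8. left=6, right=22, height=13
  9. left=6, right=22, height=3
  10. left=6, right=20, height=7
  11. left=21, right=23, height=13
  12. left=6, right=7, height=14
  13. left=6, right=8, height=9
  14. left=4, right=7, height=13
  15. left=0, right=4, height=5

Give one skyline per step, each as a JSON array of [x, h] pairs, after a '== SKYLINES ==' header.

== SKYLINES ==
[[28,13],[29,0]]
[[28,13],[34,0]]
[[4,4],[22,0],[28,13],[34,0]]
[[4,12],[6,4],[22,0],[28,13],[34,0]]
[[4,12],[6,6],[22,0],[28,13],[34,0]]
[[4,12],[6,9],[22,0],[28,13],[34,0]]
[[4,12],[6,9],[20,14],[28,13],[34,0]]
[[4,12],[6,13],[20,14],[28,13],[34,0]]
[[4,12],[6,13],[20,14],[28,13],[34,0]]
[[4,12],[6,13],[20,14],[28,13],[34,0]]
[[4,12],[6,13],[20,14],[28,13],[34,0]]
[[4,12],[6,14],[7,13],[20,14],[28,13],[34,0]]
[[4,12],[6,14],[7,13],[20,14],[28,13],[34,0]]
[[4,13],[6,14],[7,13],[20,14],[28,13],[34,0]]
[[0,5],[4,13],[6,14],[7,13],[20,14],[28,13],[34,0]]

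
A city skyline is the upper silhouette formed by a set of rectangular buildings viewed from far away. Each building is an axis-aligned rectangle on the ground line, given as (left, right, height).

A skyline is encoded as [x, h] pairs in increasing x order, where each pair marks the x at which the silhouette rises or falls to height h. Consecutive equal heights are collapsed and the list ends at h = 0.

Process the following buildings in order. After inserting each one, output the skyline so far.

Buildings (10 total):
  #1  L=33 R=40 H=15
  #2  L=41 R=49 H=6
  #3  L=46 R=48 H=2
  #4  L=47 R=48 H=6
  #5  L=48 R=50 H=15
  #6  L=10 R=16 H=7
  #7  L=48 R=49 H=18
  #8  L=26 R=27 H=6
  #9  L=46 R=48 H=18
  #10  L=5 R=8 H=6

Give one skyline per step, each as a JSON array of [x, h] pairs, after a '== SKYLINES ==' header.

== SKYLINES ==
[[33,15],[40,0]]
[[33,15],[40,0],[41,6],[49,0]]
[[33,15],[40,0],[41,6],[49,0]]
[[33,15],[40,0],[41,6],[49,0]]
[[33,15],[40,0],[41,6],[48,15],[50,0]]
[[10,7],[16,0],[33,15],[40,0],[41,6],[48,15],[50,0]]
[[10,7],[16,0],[33,15],[40,0],[41,6],[48,18],[49,15],[50,0]]
[[10,7],[16,0],[26,6],[27,0],[33,15],[40,0],[41,6],[48,18],[49,15],[50,0]]
[[10,7],[16,0],[26,6],[27,0],[33,15],[40,0],[41,6],[46,18],[49,15],[50,0]]
[[5,6],[8,0],[10,7],[16,0],[26,6],[27,0],[33,15],[40,0],[41,6],[46,18],[49,15],[50,0]]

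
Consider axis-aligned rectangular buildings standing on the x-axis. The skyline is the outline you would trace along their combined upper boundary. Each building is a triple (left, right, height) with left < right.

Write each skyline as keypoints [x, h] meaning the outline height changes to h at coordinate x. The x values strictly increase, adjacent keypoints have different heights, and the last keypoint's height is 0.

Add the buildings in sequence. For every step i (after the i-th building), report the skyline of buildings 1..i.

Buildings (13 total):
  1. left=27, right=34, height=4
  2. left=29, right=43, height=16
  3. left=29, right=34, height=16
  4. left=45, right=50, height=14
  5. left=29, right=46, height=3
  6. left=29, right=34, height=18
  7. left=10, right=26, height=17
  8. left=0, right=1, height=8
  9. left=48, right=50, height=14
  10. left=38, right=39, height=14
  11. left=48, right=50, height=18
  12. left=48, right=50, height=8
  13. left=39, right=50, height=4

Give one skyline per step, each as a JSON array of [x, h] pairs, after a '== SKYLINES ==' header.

== SKYLINES ==
[[27,4],[34,0]]
[[27,4],[29,16],[43,0]]
[[27,4],[29,16],[43,0]]
[[27,4],[29,16],[43,0],[45,14],[50,0]]
[[27,4],[29,16],[43,3],[45,14],[50,0]]
[[27,4],[29,18],[34,16],[43,3],[45,14],[50,0]]
[[10,17],[26,0],[27,4],[29,18],[34,16],[43,3],[45,14],[50,0]]
[[0,8],[1,0],[10,17],[26,0],[27,4],[29,18],[34,16],[43,3],[45,14],[50,0]]
[[0,8],[1,0],[10,17],[26,0],[27,4],[29,18],[34,16],[43,3],[45,14],[50,0]]
[[0,8],[1,0],[10,17],[26,0],[27,4],[29,18],[34,16],[43,3],[45,14],[50,0]]
[[0,8],[1,0],[10,17],[26,0],[27,4],[29,18],[34,16],[43,3],[45,14],[48,18],[50,0]]
[[0,8],[1,0],[10,17],[26,0],[27,4],[29,18],[34,16],[43,3],[45,14],[48,18],[50,0]]
[[0,8],[1,0],[10,17],[26,0],[27,4],[29,18],[34,16],[43,4],[45,14],[48,18],[50,0]]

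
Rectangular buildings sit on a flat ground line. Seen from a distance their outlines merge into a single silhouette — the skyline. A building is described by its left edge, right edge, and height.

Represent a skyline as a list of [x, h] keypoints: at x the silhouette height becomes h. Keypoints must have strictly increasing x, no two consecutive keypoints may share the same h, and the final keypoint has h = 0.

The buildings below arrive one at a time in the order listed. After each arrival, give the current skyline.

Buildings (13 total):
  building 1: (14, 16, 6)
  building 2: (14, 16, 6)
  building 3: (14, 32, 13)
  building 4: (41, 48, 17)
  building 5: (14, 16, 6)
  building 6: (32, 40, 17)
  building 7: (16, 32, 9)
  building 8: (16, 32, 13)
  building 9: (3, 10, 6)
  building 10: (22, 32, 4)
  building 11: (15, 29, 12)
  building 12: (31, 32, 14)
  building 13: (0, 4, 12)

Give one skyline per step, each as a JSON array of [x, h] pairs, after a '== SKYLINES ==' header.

== SKYLINES ==
[[14,6],[16,0]]
[[14,6],[16,0]]
[[14,13],[32,0]]
[[14,13],[32,0],[41,17],[48,0]]
[[14,13],[32,0],[41,17],[48,0]]
[[14,13],[32,17],[40,0],[41,17],[48,0]]
[[14,13],[32,17],[40,0],[41,17],[48,0]]
[[14,13],[32,17],[40,0],[41,17],[48,0]]
[[3,6],[10,0],[14,13],[32,17],[40,0],[41,17],[48,0]]
[[3,6],[10,0],[14,13],[32,17],[40,0],[41,17],[48,0]]
[[3,6],[10,0],[14,13],[32,17],[40,0],[41,17],[48,0]]
[[3,6],[10,0],[14,13],[31,14],[32,17],[40,0],[41,17],[48,0]]
[[0,12],[4,6],[10,0],[14,13],[31,14],[32,17],[40,0],[41,17],[48,0]]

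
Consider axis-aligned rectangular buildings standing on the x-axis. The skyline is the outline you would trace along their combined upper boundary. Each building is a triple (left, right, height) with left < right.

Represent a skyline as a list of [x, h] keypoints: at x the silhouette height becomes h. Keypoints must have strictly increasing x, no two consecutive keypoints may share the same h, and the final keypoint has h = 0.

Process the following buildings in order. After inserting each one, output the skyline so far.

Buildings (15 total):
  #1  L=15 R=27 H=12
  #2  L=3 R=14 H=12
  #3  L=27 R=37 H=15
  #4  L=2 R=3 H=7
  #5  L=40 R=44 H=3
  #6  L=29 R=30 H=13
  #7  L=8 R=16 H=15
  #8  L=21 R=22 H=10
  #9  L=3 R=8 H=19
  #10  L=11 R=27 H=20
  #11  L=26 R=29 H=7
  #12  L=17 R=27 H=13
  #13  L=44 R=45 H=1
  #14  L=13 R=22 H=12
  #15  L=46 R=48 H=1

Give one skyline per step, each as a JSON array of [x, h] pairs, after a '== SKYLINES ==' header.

== SKYLINES ==
[[15,12],[27,0]]
[[3,12],[14,0],[15,12],[27,0]]
[[3,12],[14,0],[15,12],[27,15],[37,0]]
[[2,7],[3,12],[14,0],[15,12],[27,15],[37,0]]
[[2,7],[3,12],[14,0],[15,12],[27,15],[37,0],[40,3],[44,0]]
[[2,7],[3,12],[14,0],[15,12],[27,15],[37,0],[40,3],[44,0]]
[[2,7],[3,12],[8,15],[16,12],[27,15],[37,0],[40,3],[44,0]]
[[2,7],[3,12],[8,15],[16,12],[27,15],[37,0],[40,3],[44,0]]
[[2,7],[3,19],[8,15],[16,12],[27,15],[37,0],[40,3],[44,0]]
[[2,7],[3,19],[8,15],[11,20],[27,15],[37,0],[40,3],[44,0]]
[[2,7],[3,19],[8,15],[11,20],[27,15],[37,0],[40,3],[44,0]]
[[2,7],[3,19],[8,15],[11,20],[27,15],[37,0],[40,3],[44,0]]
[[2,7],[3,19],[8,15],[11,20],[27,15],[37,0],[40,3],[44,1],[45,0]]
[[2,7],[3,19],[8,15],[11,20],[27,15],[37,0],[40,3],[44,1],[45,0]]
[[2,7],[3,19],[8,15],[11,20],[27,15],[37,0],[40,3],[44,1],[45,0],[46,1],[48,0]]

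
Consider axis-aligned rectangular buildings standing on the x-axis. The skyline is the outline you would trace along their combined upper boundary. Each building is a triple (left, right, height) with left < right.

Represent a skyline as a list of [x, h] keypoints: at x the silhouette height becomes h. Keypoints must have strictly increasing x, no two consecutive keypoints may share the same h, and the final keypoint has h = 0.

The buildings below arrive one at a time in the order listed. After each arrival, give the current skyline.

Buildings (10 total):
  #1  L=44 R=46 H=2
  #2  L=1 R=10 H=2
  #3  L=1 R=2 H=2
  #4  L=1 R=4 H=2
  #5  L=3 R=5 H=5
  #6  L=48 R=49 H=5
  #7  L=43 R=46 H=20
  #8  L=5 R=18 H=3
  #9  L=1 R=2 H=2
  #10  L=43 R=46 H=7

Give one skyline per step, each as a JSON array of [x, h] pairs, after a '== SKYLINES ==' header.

== SKYLINES ==
[[44,2],[46,0]]
[[1,2],[10,0],[44,2],[46,0]]
[[1,2],[10,0],[44,2],[46,0]]
[[1,2],[10,0],[44,2],[46,0]]
[[1,2],[3,5],[5,2],[10,0],[44,2],[46,0]]
[[1,2],[3,5],[5,2],[10,0],[44,2],[46,0],[48,5],[49,0]]
[[1,2],[3,5],[5,2],[10,0],[43,20],[46,0],[48,5],[49,0]]
[[1,2],[3,5],[5,3],[18,0],[43,20],[46,0],[48,5],[49,0]]
[[1,2],[3,5],[5,3],[18,0],[43,20],[46,0],[48,5],[49,0]]
[[1,2],[3,5],[5,3],[18,0],[43,20],[46,0],[48,5],[49,0]]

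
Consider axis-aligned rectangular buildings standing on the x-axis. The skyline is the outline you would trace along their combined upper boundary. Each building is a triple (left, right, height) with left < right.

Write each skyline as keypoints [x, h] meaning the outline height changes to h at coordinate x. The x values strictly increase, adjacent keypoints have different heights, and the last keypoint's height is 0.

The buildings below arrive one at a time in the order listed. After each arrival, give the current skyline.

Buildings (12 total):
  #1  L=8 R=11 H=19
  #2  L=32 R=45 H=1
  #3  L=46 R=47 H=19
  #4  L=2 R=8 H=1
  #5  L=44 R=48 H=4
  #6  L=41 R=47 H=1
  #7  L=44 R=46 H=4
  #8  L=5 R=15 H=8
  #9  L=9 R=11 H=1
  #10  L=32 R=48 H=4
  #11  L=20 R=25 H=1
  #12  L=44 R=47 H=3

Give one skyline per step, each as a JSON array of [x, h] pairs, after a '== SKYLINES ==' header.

== SKYLINES ==
[[8,19],[11,0]]
[[8,19],[11,0],[32,1],[45,0]]
[[8,19],[11,0],[32,1],[45,0],[46,19],[47,0]]
[[2,1],[8,19],[11,0],[32,1],[45,0],[46,19],[47,0]]
[[2,1],[8,19],[11,0],[32,1],[44,4],[46,19],[47,4],[48,0]]
[[2,1],[8,19],[11,0],[32,1],[44,4],[46,19],[47,4],[48,0]]
[[2,1],[8,19],[11,0],[32,1],[44,4],[46,19],[47,4],[48,0]]
[[2,1],[5,8],[8,19],[11,8],[15,0],[32,1],[44,4],[46,19],[47,4],[48,0]]
[[2,1],[5,8],[8,19],[11,8],[15,0],[32,1],[44,4],[46,19],[47,4],[48,0]]
[[2,1],[5,8],[8,19],[11,8],[15,0],[32,4],[46,19],[47,4],[48,0]]
[[2,1],[5,8],[8,19],[11,8],[15,0],[20,1],[25,0],[32,4],[46,19],[47,4],[48,0]]
[[2,1],[5,8],[8,19],[11,8],[15,0],[20,1],[25,0],[32,4],[46,19],[47,4],[48,0]]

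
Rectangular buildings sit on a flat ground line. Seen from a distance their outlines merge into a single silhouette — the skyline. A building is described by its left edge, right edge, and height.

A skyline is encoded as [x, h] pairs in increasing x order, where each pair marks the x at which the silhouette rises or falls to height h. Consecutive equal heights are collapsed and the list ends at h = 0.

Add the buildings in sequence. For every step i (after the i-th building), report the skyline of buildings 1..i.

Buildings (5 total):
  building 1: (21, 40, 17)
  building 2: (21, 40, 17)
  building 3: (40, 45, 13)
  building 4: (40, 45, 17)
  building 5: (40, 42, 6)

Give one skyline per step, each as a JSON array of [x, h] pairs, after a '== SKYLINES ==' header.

== SKYLINES ==
[[21,17],[40,0]]
[[21,17],[40,0]]
[[21,17],[40,13],[45,0]]
[[21,17],[45,0]]
[[21,17],[45,0]]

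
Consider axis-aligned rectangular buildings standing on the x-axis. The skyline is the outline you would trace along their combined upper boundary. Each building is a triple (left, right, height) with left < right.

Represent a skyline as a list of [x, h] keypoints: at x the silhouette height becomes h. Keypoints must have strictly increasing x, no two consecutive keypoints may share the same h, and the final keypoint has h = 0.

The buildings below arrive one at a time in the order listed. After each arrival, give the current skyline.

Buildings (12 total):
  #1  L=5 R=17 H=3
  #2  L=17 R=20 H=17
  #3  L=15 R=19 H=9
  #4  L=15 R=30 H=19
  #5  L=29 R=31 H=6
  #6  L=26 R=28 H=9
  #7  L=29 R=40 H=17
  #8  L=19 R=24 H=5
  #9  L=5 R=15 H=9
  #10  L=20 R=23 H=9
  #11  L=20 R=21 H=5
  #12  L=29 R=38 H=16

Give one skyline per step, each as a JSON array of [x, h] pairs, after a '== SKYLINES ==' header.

== SKYLINES ==
[[5,3],[17,0]]
[[5,3],[17,17],[20,0]]
[[5,3],[15,9],[17,17],[20,0]]
[[5,3],[15,19],[30,0]]
[[5,3],[15,19],[30,6],[31,0]]
[[5,3],[15,19],[30,6],[31,0]]
[[5,3],[15,19],[30,17],[40,0]]
[[5,3],[15,19],[30,17],[40,0]]
[[5,9],[15,19],[30,17],[40,0]]
[[5,9],[15,19],[30,17],[40,0]]
[[5,9],[15,19],[30,17],[40,0]]
[[5,9],[15,19],[30,17],[40,0]]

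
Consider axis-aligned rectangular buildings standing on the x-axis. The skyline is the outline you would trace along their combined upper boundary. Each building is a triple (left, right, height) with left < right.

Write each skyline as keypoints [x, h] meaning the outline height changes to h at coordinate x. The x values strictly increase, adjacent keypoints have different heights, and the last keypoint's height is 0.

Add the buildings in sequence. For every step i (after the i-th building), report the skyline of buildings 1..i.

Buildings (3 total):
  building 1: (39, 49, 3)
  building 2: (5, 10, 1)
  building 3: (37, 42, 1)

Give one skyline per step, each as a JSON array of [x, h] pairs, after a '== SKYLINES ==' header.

== SKYLINES ==
[[39,3],[49,0]]
[[5,1],[10,0],[39,3],[49,0]]
[[5,1],[10,0],[37,1],[39,3],[49,0]]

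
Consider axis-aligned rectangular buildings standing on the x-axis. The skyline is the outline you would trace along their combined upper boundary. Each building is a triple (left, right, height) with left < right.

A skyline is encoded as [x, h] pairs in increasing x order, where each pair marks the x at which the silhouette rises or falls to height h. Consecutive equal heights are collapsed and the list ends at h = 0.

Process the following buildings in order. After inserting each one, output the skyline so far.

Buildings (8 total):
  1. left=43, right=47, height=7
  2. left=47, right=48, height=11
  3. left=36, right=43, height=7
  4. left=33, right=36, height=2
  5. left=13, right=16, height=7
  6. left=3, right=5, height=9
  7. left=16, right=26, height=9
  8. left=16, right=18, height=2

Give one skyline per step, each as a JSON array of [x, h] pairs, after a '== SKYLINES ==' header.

== SKYLINES ==
[[43,7],[47,0]]
[[43,7],[47,11],[48,0]]
[[36,7],[47,11],[48,0]]
[[33,2],[36,7],[47,11],[48,0]]
[[13,7],[16,0],[33,2],[36,7],[47,11],[48,0]]
[[3,9],[5,0],[13,7],[16,0],[33,2],[36,7],[47,11],[48,0]]
[[3,9],[5,0],[13,7],[16,9],[26,0],[33,2],[36,7],[47,11],[48,0]]
[[3,9],[5,0],[13,7],[16,9],[26,0],[33,2],[36,7],[47,11],[48,0]]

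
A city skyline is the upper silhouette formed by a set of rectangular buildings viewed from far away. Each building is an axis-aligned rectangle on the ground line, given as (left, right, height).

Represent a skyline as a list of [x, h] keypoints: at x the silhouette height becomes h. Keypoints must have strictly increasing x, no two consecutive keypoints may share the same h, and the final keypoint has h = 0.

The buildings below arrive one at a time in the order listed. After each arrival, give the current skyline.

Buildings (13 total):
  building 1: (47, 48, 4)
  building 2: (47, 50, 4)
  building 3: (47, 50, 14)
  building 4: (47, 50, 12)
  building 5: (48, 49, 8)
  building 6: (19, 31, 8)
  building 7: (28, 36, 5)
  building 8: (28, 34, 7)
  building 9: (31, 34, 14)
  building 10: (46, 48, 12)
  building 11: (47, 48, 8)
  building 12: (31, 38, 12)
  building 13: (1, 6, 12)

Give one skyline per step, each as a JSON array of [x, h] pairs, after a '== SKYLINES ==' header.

== SKYLINES ==
[[47,4],[48,0]]
[[47,4],[50,0]]
[[47,14],[50,0]]
[[47,14],[50,0]]
[[47,14],[50,0]]
[[19,8],[31,0],[47,14],[50,0]]
[[19,8],[31,5],[36,0],[47,14],[50,0]]
[[19,8],[31,7],[34,5],[36,0],[47,14],[50,0]]
[[19,8],[31,14],[34,5],[36,0],[47,14],[50,0]]
[[19,8],[31,14],[34,5],[36,0],[46,12],[47,14],[50,0]]
[[19,8],[31,14],[34,5],[36,0],[46,12],[47,14],[50,0]]
[[19,8],[31,14],[34,12],[38,0],[46,12],[47,14],[50,0]]
[[1,12],[6,0],[19,8],[31,14],[34,12],[38,0],[46,12],[47,14],[50,0]]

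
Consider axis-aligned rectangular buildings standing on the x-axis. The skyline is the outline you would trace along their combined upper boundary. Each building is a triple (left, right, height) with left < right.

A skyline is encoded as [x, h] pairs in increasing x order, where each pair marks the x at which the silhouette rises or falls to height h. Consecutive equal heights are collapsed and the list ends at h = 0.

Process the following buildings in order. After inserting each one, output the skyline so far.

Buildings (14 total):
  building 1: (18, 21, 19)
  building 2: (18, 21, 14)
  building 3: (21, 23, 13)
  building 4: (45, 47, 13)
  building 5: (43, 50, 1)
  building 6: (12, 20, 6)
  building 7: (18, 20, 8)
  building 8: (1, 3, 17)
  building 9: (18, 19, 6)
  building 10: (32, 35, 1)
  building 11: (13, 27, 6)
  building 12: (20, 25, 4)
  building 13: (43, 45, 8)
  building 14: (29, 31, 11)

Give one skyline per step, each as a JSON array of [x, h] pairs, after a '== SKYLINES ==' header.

== SKYLINES ==
[[18,19],[21,0]]
[[18,19],[21,0]]
[[18,19],[21,13],[23,0]]
[[18,19],[21,13],[23,0],[45,13],[47,0]]
[[18,19],[21,13],[23,0],[43,1],[45,13],[47,1],[50,0]]
[[12,6],[18,19],[21,13],[23,0],[43,1],[45,13],[47,1],[50,0]]
[[12,6],[18,19],[21,13],[23,0],[43,1],[45,13],[47,1],[50,0]]
[[1,17],[3,0],[12,6],[18,19],[21,13],[23,0],[43,1],[45,13],[47,1],[50,0]]
[[1,17],[3,0],[12,6],[18,19],[21,13],[23,0],[43,1],[45,13],[47,1],[50,0]]
[[1,17],[3,0],[12,6],[18,19],[21,13],[23,0],[32,1],[35,0],[43,1],[45,13],[47,1],[50,0]]
[[1,17],[3,0],[12,6],[18,19],[21,13],[23,6],[27,0],[32,1],[35,0],[43,1],[45,13],[47,1],[50,0]]
[[1,17],[3,0],[12,6],[18,19],[21,13],[23,6],[27,0],[32,1],[35,0],[43,1],[45,13],[47,1],[50,0]]
[[1,17],[3,0],[12,6],[18,19],[21,13],[23,6],[27,0],[32,1],[35,0],[43,8],[45,13],[47,1],[50,0]]
[[1,17],[3,0],[12,6],[18,19],[21,13],[23,6],[27,0],[29,11],[31,0],[32,1],[35,0],[43,8],[45,13],[47,1],[50,0]]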